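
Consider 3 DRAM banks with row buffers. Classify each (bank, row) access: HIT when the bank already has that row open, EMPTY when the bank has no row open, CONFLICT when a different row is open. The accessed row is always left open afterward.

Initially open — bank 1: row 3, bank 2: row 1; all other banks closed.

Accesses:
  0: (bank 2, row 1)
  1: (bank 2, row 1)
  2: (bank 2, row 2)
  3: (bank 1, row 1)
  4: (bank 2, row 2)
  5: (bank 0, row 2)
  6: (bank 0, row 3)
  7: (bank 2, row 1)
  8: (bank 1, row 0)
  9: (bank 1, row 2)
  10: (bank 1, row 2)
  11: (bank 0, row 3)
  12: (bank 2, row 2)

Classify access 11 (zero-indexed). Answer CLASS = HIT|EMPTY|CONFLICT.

CLASS = HIT

#0 (2,1) H  (was 1)
#1 (2,1) H  (was 1)
#2 (2,2) C  (was 1)
#3 (1,1) C  (was 3)
#4 (2,2) H  (was 2)
#5 (0,2) E
#6 (0,3) C  (was 2)
#7 (2,1) C  (was 2)
#8 (1,0) C  (was 1)
#9 (1,2) C  (was 0)
#10 (1,2) H  (was 2)
#11 (0,3) H  (was 3)
#12 (2,2) C  (was 1)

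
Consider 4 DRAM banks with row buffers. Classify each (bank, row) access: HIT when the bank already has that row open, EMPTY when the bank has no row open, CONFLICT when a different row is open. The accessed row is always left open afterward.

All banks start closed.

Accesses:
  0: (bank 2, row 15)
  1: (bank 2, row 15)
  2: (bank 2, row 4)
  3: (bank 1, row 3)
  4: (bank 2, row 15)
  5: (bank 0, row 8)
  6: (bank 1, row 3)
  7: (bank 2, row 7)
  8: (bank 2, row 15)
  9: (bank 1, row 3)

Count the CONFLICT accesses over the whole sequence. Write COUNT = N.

COUNT = 4

step 0: bank2 None->15 [EMPTY]
step 1: bank2 15->15 [HIT]
step 2: bank2 15->4 [CONFLICT]
step 3: bank1 None->3 [EMPTY]
step 4: bank2 4->15 [CONFLICT]
step 5: bank0 None->8 [EMPTY]
step 6: bank1 3->3 [HIT]
step 7: bank2 15->7 [CONFLICT]
step 8: bank2 7->15 [CONFLICT]
step 9: bank1 3->3 [HIT]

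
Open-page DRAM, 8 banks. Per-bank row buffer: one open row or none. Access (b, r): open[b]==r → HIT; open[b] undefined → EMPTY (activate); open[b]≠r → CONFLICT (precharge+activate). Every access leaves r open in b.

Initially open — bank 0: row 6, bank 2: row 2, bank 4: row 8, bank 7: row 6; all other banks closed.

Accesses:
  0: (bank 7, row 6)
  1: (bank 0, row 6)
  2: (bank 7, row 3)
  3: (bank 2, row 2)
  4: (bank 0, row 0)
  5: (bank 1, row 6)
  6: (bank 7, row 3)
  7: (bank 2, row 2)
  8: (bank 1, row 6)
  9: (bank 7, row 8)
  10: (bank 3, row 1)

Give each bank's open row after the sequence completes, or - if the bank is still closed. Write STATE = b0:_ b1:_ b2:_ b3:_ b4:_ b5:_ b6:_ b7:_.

step 0: bank7 6->6 [HIT]
step 1: bank0 6->6 [HIT]
step 2: bank7 6->3 [CONFLICT]
step 3: bank2 2->2 [HIT]
step 4: bank0 6->0 [CONFLICT]
step 5: bank1 None->6 [EMPTY]
step 6: bank7 3->3 [HIT]
step 7: bank2 2->2 [HIT]
step 8: bank1 6->6 [HIT]
step 9: bank7 3->8 [CONFLICT]
step 10: bank3 None->1 [EMPTY]

STATE = b0:0 b1:6 b2:2 b3:1 b4:8 b5:- b6:- b7:8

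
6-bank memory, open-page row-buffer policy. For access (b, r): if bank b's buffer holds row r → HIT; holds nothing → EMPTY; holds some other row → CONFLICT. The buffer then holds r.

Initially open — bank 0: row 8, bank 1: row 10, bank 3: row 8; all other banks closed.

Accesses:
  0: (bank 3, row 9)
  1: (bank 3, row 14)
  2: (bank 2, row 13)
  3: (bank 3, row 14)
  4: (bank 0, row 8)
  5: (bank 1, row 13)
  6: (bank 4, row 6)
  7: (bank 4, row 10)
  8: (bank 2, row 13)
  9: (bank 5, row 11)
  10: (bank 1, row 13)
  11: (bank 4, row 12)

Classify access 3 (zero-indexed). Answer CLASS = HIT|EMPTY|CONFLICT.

CLASS = HIT

0: bank 3 row 9 — prev 8 → CONFLICT
1: bank 3 row 14 — prev 9 → CONFLICT
2: bank 2 row 13 — prev None → EMPTY
3: bank 3 row 14 — prev 14 → HIT
4: bank 0 row 8 — prev 8 → HIT
5: bank 1 row 13 — prev 10 → CONFLICT
6: bank 4 row 6 — prev None → EMPTY
7: bank 4 row 10 — prev 6 → CONFLICT
8: bank 2 row 13 — prev 13 → HIT
9: bank 5 row 11 — prev None → EMPTY
10: bank 1 row 13 — prev 13 → HIT
11: bank 4 row 12 — prev 10 → CONFLICT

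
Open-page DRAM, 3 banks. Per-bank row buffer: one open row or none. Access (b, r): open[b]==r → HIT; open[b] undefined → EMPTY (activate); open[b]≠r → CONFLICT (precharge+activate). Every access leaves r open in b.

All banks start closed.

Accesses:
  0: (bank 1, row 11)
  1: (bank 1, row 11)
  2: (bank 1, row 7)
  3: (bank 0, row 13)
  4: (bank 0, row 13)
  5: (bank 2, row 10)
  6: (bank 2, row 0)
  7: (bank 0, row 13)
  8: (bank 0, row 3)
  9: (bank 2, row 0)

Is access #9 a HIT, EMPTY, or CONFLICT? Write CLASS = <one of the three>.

  [0] b1 r11: no row ⇒ E
  [1] b1 r11: had r11 ⇒ H
  [2] b1 r7: had r11 ⇒ C
  [3] b0 r13: no row ⇒ E
  [4] b0 r13: had r13 ⇒ H
  [5] b2 r10: no row ⇒ E
  [6] b2 r0: had r10 ⇒ C
  [7] b0 r13: had r13 ⇒ H
  [8] b0 r3: had r13 ⇒ C
  [9] b2 r0: had r0 ⇒ H

CLASS = HIT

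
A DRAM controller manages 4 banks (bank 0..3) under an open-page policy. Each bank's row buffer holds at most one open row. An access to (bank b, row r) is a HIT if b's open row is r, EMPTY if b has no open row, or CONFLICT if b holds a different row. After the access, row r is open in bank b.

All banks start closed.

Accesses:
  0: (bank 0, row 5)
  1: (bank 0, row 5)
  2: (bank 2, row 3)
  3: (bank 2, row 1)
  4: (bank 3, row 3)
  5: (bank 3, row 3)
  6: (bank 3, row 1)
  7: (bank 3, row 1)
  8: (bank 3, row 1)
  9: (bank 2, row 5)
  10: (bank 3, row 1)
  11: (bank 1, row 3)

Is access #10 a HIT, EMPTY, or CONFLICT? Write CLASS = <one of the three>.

#0 (0,5) E
#1 (0,5) H  (was 5)
#2 (2,3) E
#3 (2,1) C  (was 3)
#4 (3,3) E
#5 (3,3) H  (was 3)
#6 (3,1) C  (was 3)
#7 (3,1) H  (was 1)
#8 (3,1) H  (was 1)
#9 (2,5) C  (was 1)
#10 (3,1) H  (was 1)
#11 (1,3) E

CLASS = HIT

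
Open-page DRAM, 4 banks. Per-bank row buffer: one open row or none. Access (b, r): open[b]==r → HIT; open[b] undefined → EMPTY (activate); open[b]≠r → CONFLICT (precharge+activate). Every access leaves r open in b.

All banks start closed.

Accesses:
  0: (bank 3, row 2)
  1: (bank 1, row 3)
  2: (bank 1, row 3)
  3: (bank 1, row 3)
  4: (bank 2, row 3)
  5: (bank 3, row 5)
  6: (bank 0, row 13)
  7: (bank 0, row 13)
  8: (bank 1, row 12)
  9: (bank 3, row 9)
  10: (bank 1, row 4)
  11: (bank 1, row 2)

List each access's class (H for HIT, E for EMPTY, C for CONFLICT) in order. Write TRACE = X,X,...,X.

step 0: bank3 None->2 [EMPTY]
step 1: bank1 None->3 [EMPTY]
step 2: bank1 3->3 [HIT]
step 3: bank1 3->3 [HIT]
step 4: bank2 None->3 [EMPTY]
step 5: bank3 2->5 [CONFLICT]
step 6: bank0 None->13 [EMPTY]
step 7: bank0 13->13 [HIT]
step 8: bank1 3->12 [CONFLICT]
step 9: bank3 5->9 [CONFLICT]
step 10: bank1 12->4 [CONFLICT]
step 11: bank1 4->2 [CONFLICT]

TRACE = E,E,H,H,E,C,E,H,C,C,C,C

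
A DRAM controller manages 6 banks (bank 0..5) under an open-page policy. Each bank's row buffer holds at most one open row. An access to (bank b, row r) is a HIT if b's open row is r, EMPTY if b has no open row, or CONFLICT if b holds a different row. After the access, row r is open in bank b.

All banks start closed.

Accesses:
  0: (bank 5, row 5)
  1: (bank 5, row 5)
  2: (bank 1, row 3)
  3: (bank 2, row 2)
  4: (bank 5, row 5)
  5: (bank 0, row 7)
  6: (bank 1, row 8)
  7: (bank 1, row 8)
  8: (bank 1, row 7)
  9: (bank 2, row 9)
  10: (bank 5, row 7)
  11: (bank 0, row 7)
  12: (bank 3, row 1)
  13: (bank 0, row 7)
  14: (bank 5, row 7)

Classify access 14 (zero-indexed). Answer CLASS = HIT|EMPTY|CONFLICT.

  [0] b5 r5: no row ⇒ E
  [1] b5 r5: had r5 ⇒ H
  [2] b1 r3: no row ⇒ E
  [3] b2 r2: no row ⇒ E
  [4] b5 r5: had r5 ⇒ H
  [5] b0 r7: no row ⇒ E
  [6] b1 r8: had r3 ⇒ C
  [7] b1 r8: had r8 ⇒ H
  [8] b1 r7: had r8 ⇒ C
  [9] b2 r9: had r2 ⇒ C
  [10] b5 r7: had r5 ⇒ C
  [11] b0 r7: had r7 ⇒ H
  [12] b3 r1: no row ⇒ E
  [13] b0 r7: had r7 ⇒ H
  [14] b5 r7: had r7 ⇒ H

CLASS = HIT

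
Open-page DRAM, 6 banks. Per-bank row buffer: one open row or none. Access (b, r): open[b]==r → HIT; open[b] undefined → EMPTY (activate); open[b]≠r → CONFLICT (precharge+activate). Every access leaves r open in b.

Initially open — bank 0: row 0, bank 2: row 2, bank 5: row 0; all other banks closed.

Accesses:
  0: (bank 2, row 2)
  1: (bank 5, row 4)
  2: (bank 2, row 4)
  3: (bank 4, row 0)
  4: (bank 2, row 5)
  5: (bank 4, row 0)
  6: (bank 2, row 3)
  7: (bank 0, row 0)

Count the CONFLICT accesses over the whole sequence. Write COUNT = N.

COUNT = 4

0: bank 2 row 2 — prev 2 → HIT
1: bank 5 row 4 — prev 0 → CONFLICT
2: bank 2 row 4 — prev 2 → CONFLICT
3: bank 4 row 0 — prev None → EMPTY
4: bank 2 row 5 — prev 4 → CONFLICT
5: bank 4 row 0 — prev 0 → HIT
6: bank 2 row 3 — prev 5 → CONFLICT
7: bank 0 row 0 — prev 0 → HIT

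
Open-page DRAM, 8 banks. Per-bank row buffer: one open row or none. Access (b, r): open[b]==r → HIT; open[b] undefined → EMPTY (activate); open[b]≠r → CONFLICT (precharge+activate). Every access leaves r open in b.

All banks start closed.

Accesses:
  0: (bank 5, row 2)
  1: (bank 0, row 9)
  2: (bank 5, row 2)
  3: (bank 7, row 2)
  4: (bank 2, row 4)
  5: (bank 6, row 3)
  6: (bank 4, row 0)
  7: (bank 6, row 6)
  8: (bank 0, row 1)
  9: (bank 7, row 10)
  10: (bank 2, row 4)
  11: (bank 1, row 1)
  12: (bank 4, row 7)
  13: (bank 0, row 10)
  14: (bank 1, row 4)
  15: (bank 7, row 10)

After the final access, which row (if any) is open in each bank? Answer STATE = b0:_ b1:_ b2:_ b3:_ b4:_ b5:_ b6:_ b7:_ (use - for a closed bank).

STATE = b0:10 b1:4 b2:4 b3:- b4:7 b5:2 b6:6 b7:10

0: bank 5 row 2 — prev None → EMPTY
1: bank 0 row 9 — prev None → EMPTY
2: bank 5 row 2 — prev 2 → HIT
3: bank 7 row 2 — prev None → EMPTY
4: bank 2 row 4 — prev None → EMPTY
5: bank 6 row 3 — prev None → EMPTY
6: bank 4 row 0 — prev None → EMPTY
7: bank 6 row 6 — prev 3 → CONFLICT
8: bank 0 row 1 — prev 9 → CONFLICT
9: bank 7 row 10 — prev 2 → CONFLICT
10: bank 2 row 4 — prev 4 → HIT
11: bank 1 row 1 — prev None → EMPTY
12: bank 4 row 7 — prev 0 → CONFLICT
13: bank 0 row 10 — prev 1 → CONFLICT
14: bank 1 row 4 — prev 1 → CONFLICT
15: bank 7 row 10 — prev 10 → HIT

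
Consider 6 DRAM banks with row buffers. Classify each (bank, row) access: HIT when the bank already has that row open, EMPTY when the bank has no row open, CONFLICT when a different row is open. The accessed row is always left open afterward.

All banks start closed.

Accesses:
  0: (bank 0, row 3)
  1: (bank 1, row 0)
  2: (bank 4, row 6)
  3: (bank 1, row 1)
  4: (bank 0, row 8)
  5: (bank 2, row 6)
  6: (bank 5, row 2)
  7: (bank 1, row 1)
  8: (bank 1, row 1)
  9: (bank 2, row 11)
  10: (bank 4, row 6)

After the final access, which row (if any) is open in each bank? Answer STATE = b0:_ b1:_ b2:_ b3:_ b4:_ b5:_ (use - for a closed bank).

STATE = b0:8 b1:1 b2:11 b3:- b4:6 b5:2

step 0: bank0 None->3 [EMPTY]
step 1: bank1 None->0 [EMPTY]
step 2: bank4 None->6 [EMPTY]
step 3: bank1 0->1 [CONFLICT]
step 4: bank0 3->8 [CONFLICT]
step 5: bank2 None->6 [EMPTY]
step 6: bank5 None->2 [EMPTY]
step 7: bank1 1->1 [HIT]
step 8: bank1 1->1 [HIT]
step 9: bank2 6->11 [CONFLICT]
step 10: bank4 6->6 [HIT]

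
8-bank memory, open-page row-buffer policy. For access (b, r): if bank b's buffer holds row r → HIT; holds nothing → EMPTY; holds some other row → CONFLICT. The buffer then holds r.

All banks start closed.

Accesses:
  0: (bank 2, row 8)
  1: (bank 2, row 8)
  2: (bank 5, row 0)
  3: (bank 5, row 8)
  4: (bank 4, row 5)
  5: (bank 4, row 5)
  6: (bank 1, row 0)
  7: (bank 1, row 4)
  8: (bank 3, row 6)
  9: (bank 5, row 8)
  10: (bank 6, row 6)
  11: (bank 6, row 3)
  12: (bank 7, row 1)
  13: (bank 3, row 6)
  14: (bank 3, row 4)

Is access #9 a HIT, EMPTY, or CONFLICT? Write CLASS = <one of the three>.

CLASS = HIT

  [0] b2 r8: no row ⇒ E
  [1] b2 r8: had r8 ⇒ H
  [2] b5 r0: no row ⇒ E
  [3] b5 r8: had r0 ⇒ C
  [4] b4 r5: no row ⇒ E
  [5] b4 r5: had r5 ⇒ H
  [6] b1 r0: no row ⇒ E
  [7] b1 r4: had r0 ⇒ C
  [8] b3 r6: no row ⇒ E
  [9] b5 r8: had r8 ⇒ H
  [10] b6 r6: no row ⇒ E
  [11] b6 r3: had r6 ⇒ C
  [12] b7 r1: no row ⇒ E
  [13] b3 r6: had r6 ⇒ H
  [14] b3 r4: had r6 ⇒ C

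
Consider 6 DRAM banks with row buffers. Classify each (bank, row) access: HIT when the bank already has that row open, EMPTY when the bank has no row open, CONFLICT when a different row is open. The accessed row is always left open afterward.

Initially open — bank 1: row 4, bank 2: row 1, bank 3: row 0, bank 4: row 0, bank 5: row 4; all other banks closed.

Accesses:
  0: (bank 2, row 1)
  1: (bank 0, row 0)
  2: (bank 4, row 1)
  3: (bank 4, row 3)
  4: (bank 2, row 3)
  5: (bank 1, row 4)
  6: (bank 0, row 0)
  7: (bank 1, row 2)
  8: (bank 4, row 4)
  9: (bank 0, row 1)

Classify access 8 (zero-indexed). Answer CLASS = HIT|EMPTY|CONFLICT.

CLASS = CONFLICT

0: bank 2 row 1 — prev 1 → HIT
1: bank 0 row 0 — prev None → EMPTY
2: bank 4 row 1 — prev 0 → CONFLICT
3: bank 4 row 3 — prev 1 → CONFLICT
4: bank 2 row 3 — prev 1 → CONFLICT
5: bank 1 row 4 — prev 4 → HIT
6: bank 0 row 0 — prev 0 → HIT
7: bank 1 row 2 — prev 4 → CONFLICT
8: bank 4 row 4 — prev 3 → CONFLICT
9: bank 0 row 1 — prev 0 → CONFLICT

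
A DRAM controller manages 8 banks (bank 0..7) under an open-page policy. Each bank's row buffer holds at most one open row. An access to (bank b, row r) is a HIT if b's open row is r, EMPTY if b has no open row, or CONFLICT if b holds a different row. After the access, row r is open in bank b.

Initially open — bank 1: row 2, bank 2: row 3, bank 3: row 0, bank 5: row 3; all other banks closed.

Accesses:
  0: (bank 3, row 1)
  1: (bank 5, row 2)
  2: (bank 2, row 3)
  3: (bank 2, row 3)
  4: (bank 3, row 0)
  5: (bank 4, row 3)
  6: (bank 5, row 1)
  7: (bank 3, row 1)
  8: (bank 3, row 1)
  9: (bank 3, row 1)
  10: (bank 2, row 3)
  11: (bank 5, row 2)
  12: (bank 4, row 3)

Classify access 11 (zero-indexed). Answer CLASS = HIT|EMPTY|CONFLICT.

#0 (3,1) C  (was 0)
#1 (5,2) C  (was 3)
#2 (2,3) H  (was 3)
#3 (2,3) H  (was 3)
#4 (3,0) C  (was 1)
#5 (4,3) E
#6 (5,1) C  (was 2)
#7 (3,1) C  (was 0)
#8 (3,1) H  (was 1)
#9 (3,1) H  (was 1)
#10 (2,3) H  (was 3)
#11 (5,2) C  (was 1)
#12 (4,3) H  (was 3)

CLASS = CONFLICT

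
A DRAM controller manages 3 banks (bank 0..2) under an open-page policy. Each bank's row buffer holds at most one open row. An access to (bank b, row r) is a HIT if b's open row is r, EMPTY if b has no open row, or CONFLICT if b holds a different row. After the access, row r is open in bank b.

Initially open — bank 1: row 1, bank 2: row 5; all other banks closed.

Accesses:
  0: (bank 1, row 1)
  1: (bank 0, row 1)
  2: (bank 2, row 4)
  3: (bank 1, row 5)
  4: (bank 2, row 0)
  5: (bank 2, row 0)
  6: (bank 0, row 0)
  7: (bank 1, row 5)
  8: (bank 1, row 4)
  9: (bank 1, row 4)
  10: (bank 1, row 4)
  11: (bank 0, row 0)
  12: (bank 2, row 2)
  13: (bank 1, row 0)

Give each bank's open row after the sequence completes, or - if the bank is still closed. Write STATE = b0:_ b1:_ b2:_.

STATE = b0:0 b1:0 b2:2

  [0] b1 r1: had r1 ⇒ H
  [1] b0 r1: no row ⇒ E
  [2] b2 r4: had r5 ⇒ C
  [3] b1 r5: had r1 ⇒ C
  [4] b2 r0: had r4 ⇒ C
  [5] b2 r0: had r0 ⇒ H
  [6] b0 r0: had r1 ⇒ C
  [7] b1 r5: had r5 ⇒ H
  [8] b1 r4: had r5 ⇒ C
  [9] b1 r4: had r4 ⇒ H
  [10] b1 r4: had r4 ⇒ H
  [11] b0 r0: had r0 ⇒ H
  [12] b2 r2: had r0 ⇒ C
  [13] b1 r0: had r4 ⇒ C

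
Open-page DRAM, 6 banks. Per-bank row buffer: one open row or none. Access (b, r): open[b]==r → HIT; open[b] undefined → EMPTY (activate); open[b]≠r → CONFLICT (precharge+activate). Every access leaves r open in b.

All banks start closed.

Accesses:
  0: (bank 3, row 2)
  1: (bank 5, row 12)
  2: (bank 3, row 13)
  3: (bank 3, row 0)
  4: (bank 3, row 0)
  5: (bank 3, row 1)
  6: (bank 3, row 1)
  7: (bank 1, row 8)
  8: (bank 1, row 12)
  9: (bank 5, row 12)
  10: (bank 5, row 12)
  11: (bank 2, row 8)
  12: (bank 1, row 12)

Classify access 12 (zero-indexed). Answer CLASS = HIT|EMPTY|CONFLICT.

step 0: bank3 None->2 [EMPTY]
step 1: bank5 None->12 [EMPTY]
step 2: bank3 2->13 [CONFLICT]
step 3: bank3 13->0 [CONFLICT]
step 4: bank3 0->0 [HIT]
step 5: bank3 0->1 [CONFLICT]
step 6: bank3 1->1 [HIT]
step 7: bank1 None->8 [EMPTY]
step 8: bank1 8->12 [CONFLICT]
step 9: bank5 12->12 [HIT]
step 10: bank5 12->12 [HIT]
step 11: bank2 None->8 [EMPTY]
step 12: bank1 12->12 [HIT]

CLASS = HIT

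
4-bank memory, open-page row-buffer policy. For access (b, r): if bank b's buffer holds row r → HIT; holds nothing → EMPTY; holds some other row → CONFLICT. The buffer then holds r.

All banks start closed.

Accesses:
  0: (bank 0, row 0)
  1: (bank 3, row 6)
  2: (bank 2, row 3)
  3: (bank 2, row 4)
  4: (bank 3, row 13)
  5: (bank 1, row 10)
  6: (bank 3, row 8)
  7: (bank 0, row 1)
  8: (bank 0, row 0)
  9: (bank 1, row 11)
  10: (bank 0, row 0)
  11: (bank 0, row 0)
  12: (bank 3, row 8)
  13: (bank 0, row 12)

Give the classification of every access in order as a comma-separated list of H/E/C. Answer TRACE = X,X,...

  [0] b0 r0: no row ⇒ E
  [1] b3 r6: no row ⇒ E
  [2] b2 r3: no row ⇒ E
  [3] b2 r4: had r3 ⇒ C
  [4] b3 r13: had r6 ⇒ C
  [5] b1 r10: no row ⇒ E
  [6] b3 r8: had r13 ⇒ C
  [7] b0 r1: had r0 ⇒ C
  [8] b0 r0: had r1 ⇒ C
  [9] b1 r11: had r10 ⇒ C
  [10] b0 r0: had r0 ⇒ H
  [11] b0 r0: had r0 ⇒ H
  [12] b3 r8: had r8 ⇒ H
  [13] b0 r12: had r0 ⇒ C

TRACE = E,E,E,C,C,E,C,C,C,C,H,H,H,C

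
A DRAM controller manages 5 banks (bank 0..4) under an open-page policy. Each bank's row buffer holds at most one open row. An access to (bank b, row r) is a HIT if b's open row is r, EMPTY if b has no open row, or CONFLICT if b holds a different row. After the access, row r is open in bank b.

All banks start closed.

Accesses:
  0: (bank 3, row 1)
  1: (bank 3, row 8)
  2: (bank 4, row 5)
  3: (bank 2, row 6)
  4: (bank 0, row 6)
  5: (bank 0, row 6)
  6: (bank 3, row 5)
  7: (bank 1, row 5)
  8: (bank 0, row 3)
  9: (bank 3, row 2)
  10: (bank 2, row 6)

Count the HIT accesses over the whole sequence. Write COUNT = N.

COUNT = 2

  [0] b3 r1: no row ⇒ E
  [1] b3 r8: had r1 ⇒ C
  [2] b4 r5: no row ⇒ E
  [3] b2 r6: no row ⇒ E
  [4] b0 r6: no row ⇒ E
  [5] b0 r6: had r6 ⇒ H
  [6] b3 r5: had r8 ⇒ C
  [7] b1 r5: no row ⇒ E
  [8] b0 r3: had r6 ⇒ C
  [9] b3 r2: had r5 ⇒ C
  [10] b2 r6: had r6 ⇒ H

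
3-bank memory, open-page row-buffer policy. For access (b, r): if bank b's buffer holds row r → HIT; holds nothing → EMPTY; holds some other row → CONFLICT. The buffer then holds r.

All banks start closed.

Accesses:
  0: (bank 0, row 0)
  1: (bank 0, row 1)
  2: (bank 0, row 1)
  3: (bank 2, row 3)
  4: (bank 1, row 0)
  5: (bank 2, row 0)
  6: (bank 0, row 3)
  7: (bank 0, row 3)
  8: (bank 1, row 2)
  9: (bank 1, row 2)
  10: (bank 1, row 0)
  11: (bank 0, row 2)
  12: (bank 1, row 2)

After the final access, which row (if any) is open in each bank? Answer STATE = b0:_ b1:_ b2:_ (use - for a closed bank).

STATE = b0:2 b1:2 b2:0

step 0: bank0 None->0 [EMPTY]
step 1: bank0 0->1 [CONFLICT]
step 2: bank0 1->1 [HIT]
step 3: bank2 None->3 [EMPTY]
step 4: bank1 None->0 [EMPTY]
step 5: bank2 3->0 [CONFLICT]
step 6: bank0 1->3 [CONFLICT]
step 7: bank0 3->3 [HIT]
step 8: bank1 0->2 [CONFLICT]
step 9: bank1 2->2 [HIT]
step 10: bank1 2->0 [CONFLICT]
step 11: bank0 3->2 [CONFLICT]
step 12: bank1 0->2 [CONFLICT]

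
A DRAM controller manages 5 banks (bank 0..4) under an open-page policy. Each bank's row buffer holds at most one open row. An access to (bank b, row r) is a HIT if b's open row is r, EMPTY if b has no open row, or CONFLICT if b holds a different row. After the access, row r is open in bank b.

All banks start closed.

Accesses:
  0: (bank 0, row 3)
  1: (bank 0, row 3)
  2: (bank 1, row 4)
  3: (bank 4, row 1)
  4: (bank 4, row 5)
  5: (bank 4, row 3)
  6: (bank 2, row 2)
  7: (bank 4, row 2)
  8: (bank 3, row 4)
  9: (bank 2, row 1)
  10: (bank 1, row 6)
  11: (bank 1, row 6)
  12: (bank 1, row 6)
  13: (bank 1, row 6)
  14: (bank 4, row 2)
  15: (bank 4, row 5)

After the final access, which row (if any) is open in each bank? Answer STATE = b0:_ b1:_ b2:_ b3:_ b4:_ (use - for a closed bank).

STATE = b0:3 b1:6 b2:1 b3:4 b4:5

  [0] b0 r3: no row ⇒ E
  [1] b0 r3: had r3 ⇒ H
  [2] b1 r4: no row ⇒ E
  [3] b4 r1: no row ⇒ E
  [4] b4 r5: had r1 ⇒ C
  [5] b4 r3: had r5 ⇒ C
  [6] b2 r2: no row ⇒ E
  [7] b4 r2: had r3 ⇒ C
  [8] b3 r4: no row ⇒ E
  [9] b2 r1: had r2 ⇒ C
  [10] b1 r6: had r4 ⇒ C
  [11] b1 r6: had r6 ⇒ H
  [12] b1 r6: had r6 ⇒ H
  [13] b1 r6: had r6 ⇒ H
  [14] b4 r2: had r2 ⇒ H
  [15] b4 r5: had r2 ⇒ C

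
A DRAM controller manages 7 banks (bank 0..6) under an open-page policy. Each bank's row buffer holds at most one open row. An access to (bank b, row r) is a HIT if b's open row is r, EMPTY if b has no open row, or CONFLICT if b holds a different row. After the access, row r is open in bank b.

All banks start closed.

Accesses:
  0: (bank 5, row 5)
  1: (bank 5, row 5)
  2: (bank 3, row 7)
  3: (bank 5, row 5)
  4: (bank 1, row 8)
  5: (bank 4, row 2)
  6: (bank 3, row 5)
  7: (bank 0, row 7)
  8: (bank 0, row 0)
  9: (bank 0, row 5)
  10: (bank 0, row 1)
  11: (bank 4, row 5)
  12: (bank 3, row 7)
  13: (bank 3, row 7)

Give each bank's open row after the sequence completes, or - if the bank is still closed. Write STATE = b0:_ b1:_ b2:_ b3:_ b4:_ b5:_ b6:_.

STATE = b0:1 b1:8 b2:- b3:7 b4:5 b5:5 b6:-

#0 (5,5) E
#1 (5,5) H  (was 5)
#2 (3,7) E
#3 (5,5) H  (was 5)
#4 (1,8) E
#5 (4,2) E
#6 (3,5) C  (was 7)
#7 (0,7) E
#8 (0,0) C  (was 7)
#9 (0,5) C  (was 0)
#10 (0,1) C  (was 5)
#11 (4,5) C  (was 2)
#12 (3,7) C  (was 5)
#13 (3,7) H  (was 7)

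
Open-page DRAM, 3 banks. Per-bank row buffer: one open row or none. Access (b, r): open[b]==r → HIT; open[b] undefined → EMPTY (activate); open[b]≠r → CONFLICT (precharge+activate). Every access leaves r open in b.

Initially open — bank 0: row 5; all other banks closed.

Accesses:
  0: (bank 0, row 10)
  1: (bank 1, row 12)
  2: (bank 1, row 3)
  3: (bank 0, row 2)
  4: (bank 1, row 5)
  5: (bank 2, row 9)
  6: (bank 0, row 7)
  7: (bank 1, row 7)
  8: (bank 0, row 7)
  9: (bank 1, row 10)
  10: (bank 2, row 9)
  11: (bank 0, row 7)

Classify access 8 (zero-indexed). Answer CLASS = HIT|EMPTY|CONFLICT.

CLASS = HIT

0: bank 0 row 10 — prev 5 → CONFLICT
1: bank 1 row 12 — prev None → EMPTY
2: bank 1 row 3 — prev 12 → CONFLICT
3: bank 0 row 2 — prev 10 → CONFLICT
4: bank 1 row 5 — prev 3 → CONFLICT
5: bank 2 row 9 — prev None → EMPTY
6: bank 0 row 7 — prev 2 → CONFLICT
7: bank 1 row 7 — prev 5 → CONFLICT
8: bank 0 row 7 — prev 7 → HIT
9: bank 1 row 10 — prev 7 → CONFLICT
10: bank 2 row 9 — prev 9 → HIT
11: bank 0 row 7 — prev 7 → HIT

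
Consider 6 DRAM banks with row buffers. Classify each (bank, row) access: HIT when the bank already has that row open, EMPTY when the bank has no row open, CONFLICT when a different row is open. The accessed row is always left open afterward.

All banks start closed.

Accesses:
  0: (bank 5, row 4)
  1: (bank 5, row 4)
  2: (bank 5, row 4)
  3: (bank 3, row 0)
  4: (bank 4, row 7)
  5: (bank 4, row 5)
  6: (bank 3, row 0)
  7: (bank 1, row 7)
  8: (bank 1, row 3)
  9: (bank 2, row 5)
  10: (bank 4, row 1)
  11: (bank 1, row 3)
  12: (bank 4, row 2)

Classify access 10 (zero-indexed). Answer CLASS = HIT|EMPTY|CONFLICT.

CLASS = CONFLICT

step 0: bank5 None->4 [EMPTY]
step 1: bank5 4->4 [HIT]
step 2: bank5 4->4 [HIT]
step 3: bank3 None->0 [EMPTY]
step 4: bank4 None->7 [EMPTY]
step 5: bank4 7->5 [CONFLICT]
step 6: bank3 0->0 [HIT]
step 7: bank1 None->7 [EMPTY]
step 8: bank1 7->3 [CONFLICT]
step 9: bank2 None->5 [EMPTY]
step 10: bank4 5->1 [CONFLICT]
step 11: bank1 3->3 [HIT]
step 12: bank4 1->2 [CONFLICT]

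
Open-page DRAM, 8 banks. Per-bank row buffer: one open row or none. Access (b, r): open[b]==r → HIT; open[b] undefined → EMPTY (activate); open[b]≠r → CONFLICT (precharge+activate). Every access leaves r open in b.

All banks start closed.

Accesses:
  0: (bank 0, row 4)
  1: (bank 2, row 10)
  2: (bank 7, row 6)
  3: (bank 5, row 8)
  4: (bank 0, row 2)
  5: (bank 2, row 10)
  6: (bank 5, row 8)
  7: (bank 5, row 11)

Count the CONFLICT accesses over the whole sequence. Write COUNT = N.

COUNT = 2

#0 (0,4) E
#1 (2,10) E
#2 (7,6) E
#3 (5,8) E
#4 (0,2) C  (was 4)
#5 (2,10) H  (was 10)
#6 (5,8) H  (was 8)
#7 (5,11) C  (was 8)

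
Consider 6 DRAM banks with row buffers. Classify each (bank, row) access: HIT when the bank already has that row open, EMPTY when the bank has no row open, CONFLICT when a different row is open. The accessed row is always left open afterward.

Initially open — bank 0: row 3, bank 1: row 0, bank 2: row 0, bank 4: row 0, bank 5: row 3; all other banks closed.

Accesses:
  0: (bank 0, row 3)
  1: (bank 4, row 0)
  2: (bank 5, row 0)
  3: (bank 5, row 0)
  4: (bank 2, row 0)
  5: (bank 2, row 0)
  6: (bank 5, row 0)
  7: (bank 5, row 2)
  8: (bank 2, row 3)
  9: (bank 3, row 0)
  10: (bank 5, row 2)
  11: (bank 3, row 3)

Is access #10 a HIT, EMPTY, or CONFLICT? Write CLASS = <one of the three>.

  [0] b0 r3: had r3 ⇒ H
  [1] b4 r0: had r0 ⇒ H
  [2] b5 r0: had r3 ⇒ C
  [3] b5 r0: had r0 ⇒ H
  [4] b2 r0: had r0 ⇒ H
  [5] b2 r0: had r0 ⇒ H
  [6] b5 r0: had r0 ⇒ H
  [7] b5 r2: had r0 ⇒ C
  [8] b2 r3: had r0 ⇒ C
  [9] b3 r0: no row ⇒ E
  [10] b5 r2: had r2 ⇒ H
  [11] b3 r3: had r0 ⇒ C

CLASS = HIT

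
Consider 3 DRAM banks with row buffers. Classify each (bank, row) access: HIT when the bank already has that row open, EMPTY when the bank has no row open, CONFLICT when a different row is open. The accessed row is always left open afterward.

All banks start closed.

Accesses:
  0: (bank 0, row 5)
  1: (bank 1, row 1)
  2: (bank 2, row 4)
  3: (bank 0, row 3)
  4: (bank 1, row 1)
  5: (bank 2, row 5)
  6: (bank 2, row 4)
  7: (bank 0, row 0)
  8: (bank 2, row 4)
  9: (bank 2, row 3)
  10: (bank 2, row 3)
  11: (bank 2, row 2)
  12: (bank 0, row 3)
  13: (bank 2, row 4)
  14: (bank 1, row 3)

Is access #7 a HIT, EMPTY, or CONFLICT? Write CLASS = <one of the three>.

  [0] b0 r5: no row ⇒ E
  [1] b1 r1: no row ⇒ E
  [2] b2 r4: no row ⇒ E
  [3] b0 r3: had r5 ⇒ C
  [4] b1 r1: had r1 ⇒ H
  [5] b2 r5: had r4 ⇒ C
  [6] b2 r4: had r5 ⇒ C
  [7] b0 r0: had r3 ⇒ C
  [8] b2 r4: had r4 ⇒ H
  [9] b2 r3: had r4 ⇒ C
  [10] b2 r3: had r3 ⇒ H
  [11] b2 r2: had r3 ⇒ C
  [12] b0 r3: had r0 ⇒ C
  [13] b2 r4: had r2 ⇒ C
  [14] b1 r3: had r1 ⇒ C

CLASS = CONFLICT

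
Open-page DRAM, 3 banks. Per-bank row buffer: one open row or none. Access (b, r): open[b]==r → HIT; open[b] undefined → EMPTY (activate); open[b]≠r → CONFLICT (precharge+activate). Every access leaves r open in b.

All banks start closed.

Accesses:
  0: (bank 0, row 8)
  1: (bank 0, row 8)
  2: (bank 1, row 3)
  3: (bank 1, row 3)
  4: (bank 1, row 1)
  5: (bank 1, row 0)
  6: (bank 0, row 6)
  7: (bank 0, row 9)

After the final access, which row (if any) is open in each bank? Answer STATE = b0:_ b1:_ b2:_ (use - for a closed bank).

STATE = b0:9 b1:0 b2:-

step 0: bank0 None->8 [EMPTY]
step 1: bank0 8->8 [HIT]
step 2: bank1 None->3 [EMPTY]
step 3: bank1 3->3 [HIT]
step 4: bank1 3->1 [CONFLICT]
step 5: bank1 1->0 [CONFLICT]
step 6: bank0 8->6 [CONFLICT]
step 7: bank0 6->9 [CONFLICT]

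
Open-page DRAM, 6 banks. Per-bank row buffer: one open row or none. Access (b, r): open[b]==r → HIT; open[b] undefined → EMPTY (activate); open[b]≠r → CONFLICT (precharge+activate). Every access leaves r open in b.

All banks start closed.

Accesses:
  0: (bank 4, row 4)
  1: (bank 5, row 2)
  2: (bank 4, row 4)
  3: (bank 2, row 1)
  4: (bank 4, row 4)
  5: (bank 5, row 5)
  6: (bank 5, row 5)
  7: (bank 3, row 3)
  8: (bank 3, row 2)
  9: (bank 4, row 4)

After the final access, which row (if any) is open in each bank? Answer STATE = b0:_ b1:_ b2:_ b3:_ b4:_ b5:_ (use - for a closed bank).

#0 (4,4) E
#1 (5,2) E
#2 (4,4) H  (was 4)
#3 (2,1) E
#4 (4,4) H  (was 4)
#5 (5,5) C  (was 2)
#6 (5,5) H  (was 5)
#7 (3,3) E
#8 (3,2) C  (was 3)
#9 (4,4) H  (was 4)

STATE = b0:- b1:- b2:1 b3:2 b4:4 b5:5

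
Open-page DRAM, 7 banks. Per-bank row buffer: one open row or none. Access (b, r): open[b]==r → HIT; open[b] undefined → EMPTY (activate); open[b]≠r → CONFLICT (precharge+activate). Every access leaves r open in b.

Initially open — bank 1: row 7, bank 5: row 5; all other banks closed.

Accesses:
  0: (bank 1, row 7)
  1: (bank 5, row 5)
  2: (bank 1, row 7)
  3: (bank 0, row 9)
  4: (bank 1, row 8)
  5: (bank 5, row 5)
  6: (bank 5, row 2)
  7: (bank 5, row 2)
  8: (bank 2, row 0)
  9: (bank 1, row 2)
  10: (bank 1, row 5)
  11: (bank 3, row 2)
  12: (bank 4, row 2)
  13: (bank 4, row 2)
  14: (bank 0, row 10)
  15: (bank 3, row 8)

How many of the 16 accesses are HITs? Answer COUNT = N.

COUNT = 6

0: bank 1 row 7 — prev 7 → HIT
1: bank 5 row 5 — prev 5 → HIT
2: bank 1 row 7 — prev 7 → HIT
3: bank 0 row 9 — prev None → EMPTY
4: bank 1 row 8 — prev 7 → CONFLICT
5: bank 5 row 5 — prev 5 → HIT
6: bank 5 row 2 — prev 5 → CONFLICT
7: bank 5 row 2 — prev 2 → HIT
8: bank 2 row 0 — prev None → EMPTY
9: bank 1 row 2 — prev 8 → CONFLICT
10: bank 1 row 5 — prev 2 → CONFLICT
11: bank 3 row 2 — prev None → EMPTY
12: bank 4 row 2 — prev None → EMPTY
13: bank 4 row 2 — prev 2 → HIT
14: bank 0 row 10 — prev 9 → CONFLICT
15: bank 3 row 8 — prev 2 → CONFLICT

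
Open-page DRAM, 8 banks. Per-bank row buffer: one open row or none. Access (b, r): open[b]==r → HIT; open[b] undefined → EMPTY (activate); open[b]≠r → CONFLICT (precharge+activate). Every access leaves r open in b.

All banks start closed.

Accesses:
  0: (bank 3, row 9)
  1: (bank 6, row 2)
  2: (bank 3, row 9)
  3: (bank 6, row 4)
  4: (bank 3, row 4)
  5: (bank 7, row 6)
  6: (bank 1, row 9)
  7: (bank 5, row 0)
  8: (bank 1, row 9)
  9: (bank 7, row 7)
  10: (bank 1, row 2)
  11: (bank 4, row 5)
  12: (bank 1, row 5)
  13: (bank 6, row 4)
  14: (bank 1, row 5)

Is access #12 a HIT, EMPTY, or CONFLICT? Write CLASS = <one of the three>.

CLASS = CONFLICT

0: bank 3 row 9 — prev None → EMPTY
1: bank 6 row 2 — prev None → EMPTY
2: bank 3 row 9 — prev 9 → HIT
3: bank 6 row 4 — prev 2 → CONFLICT
4: bank 3 row 4 — prev 9 → CONFLICT
5: bank 7 row 6 — prev None → EMPTY
6: bank 1 row 9 — prev None → EMPTY
7: bank 5 row 0 — prev None → EMPTY
8: bank 1 row 9 — prev 9 → HIT
9: bank 7 row 7 — prev 6 → CONFLICT
10: bank 1 row 2 — prev 9 → CONFLICT
11: bank 4 row 5 — prev None → EMPTY
12: bank 1 row 5 — prev 2 → CONFLICT
13: bank 6 row 4 — prev 4 → HIT
14: bank 1 row 5 — prev 5 → HIT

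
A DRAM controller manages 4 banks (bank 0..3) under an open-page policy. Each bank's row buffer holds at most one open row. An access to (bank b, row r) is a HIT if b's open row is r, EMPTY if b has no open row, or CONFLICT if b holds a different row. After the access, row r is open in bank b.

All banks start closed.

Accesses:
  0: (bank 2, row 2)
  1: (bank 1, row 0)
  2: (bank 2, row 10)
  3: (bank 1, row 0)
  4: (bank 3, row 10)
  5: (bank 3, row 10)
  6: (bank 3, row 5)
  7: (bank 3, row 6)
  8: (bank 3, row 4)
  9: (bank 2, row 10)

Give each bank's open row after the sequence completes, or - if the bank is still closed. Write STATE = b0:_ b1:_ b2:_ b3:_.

STATE = b0:- b1:0 b2:10 b3:4

0: bank 2 row 2 — prev None → EMPTY
1: bank 1 row 0 — prev None → EMPTY
2: bank 2 row 10 — prev 2 → CONFLICT
3: bank 1 row 0 — prev 0 → HIT
4: bank 3 row 10 — prev None → EMPTY
5: bank 3 row 10 — prev 10 → HIT
6: bank 3 row 5 — prev 10 → CONFLICT
7: bank 3 row 6 — prev 5 → CONFLICT
8: bank 3 row 4 — prev 6 → CONFLICT
9: bank 2 row 10 — prev 10 → HIT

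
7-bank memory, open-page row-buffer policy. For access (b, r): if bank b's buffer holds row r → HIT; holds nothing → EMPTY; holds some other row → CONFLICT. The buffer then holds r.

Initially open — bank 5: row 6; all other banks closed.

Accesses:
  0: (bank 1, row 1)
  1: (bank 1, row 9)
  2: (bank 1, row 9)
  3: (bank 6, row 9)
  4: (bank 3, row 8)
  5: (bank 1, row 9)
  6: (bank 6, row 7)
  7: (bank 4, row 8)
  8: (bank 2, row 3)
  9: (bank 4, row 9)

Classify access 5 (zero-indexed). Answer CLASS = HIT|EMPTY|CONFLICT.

0: bank 1 row 1 — prev None → EMPTY
1: bank 1 row 9 — prev 1 → CONFLICT
2: bank 1 row 9 — prev 9 → HIT
3: bank 6 row 9 — prev None → EMPTY
4: bank 3 row 8 — prev None → EMPTY
5: bank 1 row 9 — prev 9 → HIT
6: bank 6 row 7 — prev 9 → CONFLICT
7: bank 4 row 8 — prev None → EMPTY
8: bank 2 row 3 — prev None → EMPTY
9: bank 4 row 9 — prev 8 → CONFLICT

CLASS = HIT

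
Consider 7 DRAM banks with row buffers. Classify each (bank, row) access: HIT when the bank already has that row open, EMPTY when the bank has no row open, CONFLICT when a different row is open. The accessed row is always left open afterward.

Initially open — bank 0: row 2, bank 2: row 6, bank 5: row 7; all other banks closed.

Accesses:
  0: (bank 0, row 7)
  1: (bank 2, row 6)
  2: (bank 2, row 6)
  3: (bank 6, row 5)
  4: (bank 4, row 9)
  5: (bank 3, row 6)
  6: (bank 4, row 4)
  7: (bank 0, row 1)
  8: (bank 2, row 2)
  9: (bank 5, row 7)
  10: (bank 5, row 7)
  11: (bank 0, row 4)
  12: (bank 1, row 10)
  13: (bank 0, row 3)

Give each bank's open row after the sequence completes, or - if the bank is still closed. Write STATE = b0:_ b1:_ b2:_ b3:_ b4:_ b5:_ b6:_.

#0 (0,7) C  (was 2)
#1 (2,6) H  (was 6)
#2 (2,6) H  (was 6)
#3 (6,5) E
#4 (4,9) E
#5 (3,6) E
#6 (4,4) C  (was 9)
#7 (0,1) C  (was 7)
#8 (2,2) C  (was 6)
#9 (5,7) H  (was 7)
#10 (5,7) H  (was 7)
#11 (0,4) C  (was 1)
#12 (1,10) E
#13 (0,3) C  (was 4)

STATE = b0:3 b1:10 b2:2 b3:6 b4:4 b5:7 b6:5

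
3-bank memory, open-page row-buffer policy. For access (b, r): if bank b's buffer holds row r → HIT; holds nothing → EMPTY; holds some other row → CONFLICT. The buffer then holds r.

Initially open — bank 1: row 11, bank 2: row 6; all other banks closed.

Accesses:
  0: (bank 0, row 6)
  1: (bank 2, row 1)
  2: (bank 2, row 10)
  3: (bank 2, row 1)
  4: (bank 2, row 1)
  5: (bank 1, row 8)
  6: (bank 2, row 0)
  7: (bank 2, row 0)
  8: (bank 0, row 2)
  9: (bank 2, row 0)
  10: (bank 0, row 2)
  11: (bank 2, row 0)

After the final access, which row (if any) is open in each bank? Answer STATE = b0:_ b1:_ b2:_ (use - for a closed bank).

STATE = b0:2 b1:8 b2:0

#0 (0,6) E
#1 (2,1) C  (was 6)
#2 (2,10) C  (was 1)
#3 (2,1) C  (was 10)
#4 (2,1) H  (was 1)
#5 (1,8) C  (was 11)
#6 (2,0) C  (was 1)
#7 (2,0) H  (was 0)
#8 (0,2) C  (was 6)
#9 (2,0) H  (was 0)
#10 (0,2) H  (was 2)
#11 (2,0) H  (was 0)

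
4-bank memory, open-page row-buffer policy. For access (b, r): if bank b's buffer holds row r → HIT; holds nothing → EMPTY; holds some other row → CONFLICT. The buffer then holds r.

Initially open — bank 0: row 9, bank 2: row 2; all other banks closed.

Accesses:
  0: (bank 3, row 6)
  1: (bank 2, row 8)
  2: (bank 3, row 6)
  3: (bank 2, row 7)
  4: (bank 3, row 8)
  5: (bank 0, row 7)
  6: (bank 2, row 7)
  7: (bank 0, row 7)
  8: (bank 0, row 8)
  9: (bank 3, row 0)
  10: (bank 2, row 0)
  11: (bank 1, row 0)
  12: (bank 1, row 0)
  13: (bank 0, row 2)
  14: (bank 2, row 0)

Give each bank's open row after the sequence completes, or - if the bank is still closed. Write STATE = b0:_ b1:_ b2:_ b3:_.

  [0] b3 r6: no row ⇒ E
  [1] b2 r8: had r2 ⇒ C
  [2] b3 r6: had r6 ⇒ H
  [3] b2 r7: had r8 ⇒ C
  [4] b3 r8: had r6 ⇒ C
  [5] b0 r7: had r9 ⇒ C
  [6] b2 r7: had r7 ⇒ H
  [7] b0 r7: had r7 ⇒ H
  [8] b0 r8: had r7 ⇒ C
  [9] b3 r0: had r8 ⇒ C
  [10] b2 r0: had r7 ⇒ C
  [11] b1 r0: no row ⇒ E
  [12] b1 r0: had r0 ⇒ H
  [13] b0 r2: had r8 ⇒ C
  [14] b2 r0: had r0 ⇒ H

STATE = b0:2 b1:0 b2:0 b3:0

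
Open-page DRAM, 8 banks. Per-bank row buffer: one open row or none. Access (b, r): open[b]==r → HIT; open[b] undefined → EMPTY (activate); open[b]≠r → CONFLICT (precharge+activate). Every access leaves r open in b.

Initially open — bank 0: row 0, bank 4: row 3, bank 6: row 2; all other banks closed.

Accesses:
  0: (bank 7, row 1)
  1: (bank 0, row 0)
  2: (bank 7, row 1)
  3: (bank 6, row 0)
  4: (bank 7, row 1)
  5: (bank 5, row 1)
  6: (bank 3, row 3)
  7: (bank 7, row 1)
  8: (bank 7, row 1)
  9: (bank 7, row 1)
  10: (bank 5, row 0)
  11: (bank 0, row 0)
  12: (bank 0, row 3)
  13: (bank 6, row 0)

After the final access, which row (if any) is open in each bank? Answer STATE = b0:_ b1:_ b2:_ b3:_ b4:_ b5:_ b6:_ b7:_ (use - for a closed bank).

STATE = b0:3 b1:- b2:- b3:3 b4:3 b5:0 b6:0 b7:1

0: bank 7 row 1 — prev None → EMPTY
1: bank 0 row 0 — prev 0 → HIT
2: bank 7 row 1 — prev 1 → HIT
3: bank 6 row 0 — prev 2 → CONFLICT
4: bank 7 row 1 — prev 1 → HIT
5: bank 5 row 1 — prev None → EMPTY
6: bank 3 row 3 — prev None → EMPTY
7: bank 7 row 1 — prev 1 → HIT
8: bank 7 row 1 — prev 1 → HIT
9: bank 7 row 1 — prev 1 → HIT
10: bank 5 row 0 — prev 1 → CONFLICT
11: bank 0 row 0 — prev 0 → HIT
12: bank 0 row 3 — prev 0 → CONFLICT
13: bank 6 row 0 — prev 0 → HIT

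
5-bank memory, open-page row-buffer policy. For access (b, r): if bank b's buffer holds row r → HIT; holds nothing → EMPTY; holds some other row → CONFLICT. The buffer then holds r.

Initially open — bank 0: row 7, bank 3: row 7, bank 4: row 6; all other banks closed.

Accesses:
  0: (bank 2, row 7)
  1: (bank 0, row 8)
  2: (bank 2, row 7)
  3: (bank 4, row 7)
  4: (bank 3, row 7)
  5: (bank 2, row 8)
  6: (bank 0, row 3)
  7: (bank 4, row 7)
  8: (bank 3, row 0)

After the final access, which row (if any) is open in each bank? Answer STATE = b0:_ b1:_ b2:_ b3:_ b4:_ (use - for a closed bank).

STATE = b0:3 b1:- b2:8 b3:0 b4:7

step 0: bank2 None->7 [EMPTY]
step 1: bank0 7->8 [CONFLICT]
step 2: bank2 7->7 [HIT]
step 3: bank4 6->7 [CONFLICT]
step 4: bank3 7->7 [HIT]
step 5: bank2 7->8 [CONFLICT]
step 6: bank0 8->3 [CONFLICT]
step 7: bank4 7->7 [HIT]
step 8: bank3 7->0 [CONFLICT]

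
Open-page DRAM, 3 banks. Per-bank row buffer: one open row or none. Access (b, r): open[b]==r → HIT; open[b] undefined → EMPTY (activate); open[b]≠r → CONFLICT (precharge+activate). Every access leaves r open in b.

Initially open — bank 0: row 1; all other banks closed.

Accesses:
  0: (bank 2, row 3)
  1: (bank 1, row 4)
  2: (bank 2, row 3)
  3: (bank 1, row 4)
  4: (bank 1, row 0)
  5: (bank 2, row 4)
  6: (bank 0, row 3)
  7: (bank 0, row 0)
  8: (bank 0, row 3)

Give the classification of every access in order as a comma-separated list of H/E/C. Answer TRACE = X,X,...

#0 (2,3) E
#1 (1,4) E
#2 (2,3) H  (was 3)
#3 (1,4) H  (was 4)
#4 (1,0) C  (was 4)
#5 (2,4) C  (was 3)
#6 (0,3) C  (was 1)
#7 (0,0) C  (was 3)
#8 (0,3) C  (was 0)

TRACE = E,E,H,H,C,C,C,C,C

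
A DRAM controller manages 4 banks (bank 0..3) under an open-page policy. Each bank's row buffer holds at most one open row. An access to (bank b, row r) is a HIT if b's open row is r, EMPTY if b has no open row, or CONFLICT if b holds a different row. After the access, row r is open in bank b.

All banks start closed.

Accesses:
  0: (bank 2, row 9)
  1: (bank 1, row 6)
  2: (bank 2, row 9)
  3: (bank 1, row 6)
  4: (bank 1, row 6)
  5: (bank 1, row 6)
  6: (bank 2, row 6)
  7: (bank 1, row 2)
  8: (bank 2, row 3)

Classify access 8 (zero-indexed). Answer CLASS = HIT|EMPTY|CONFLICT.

#0 (2,9) E
#1 (1,6) E
#2 (2,9) H  (was 9)
#3 (1,6) H  (was 6)
#4 (1,6) H  (was 6)
#5 (1,6) H  (was 6)
#6 (2,6) C  (was 9)
#7 (1,2) C  (was 6)
#8 (2,3) C  (was 6)

CLASS = CONFLICT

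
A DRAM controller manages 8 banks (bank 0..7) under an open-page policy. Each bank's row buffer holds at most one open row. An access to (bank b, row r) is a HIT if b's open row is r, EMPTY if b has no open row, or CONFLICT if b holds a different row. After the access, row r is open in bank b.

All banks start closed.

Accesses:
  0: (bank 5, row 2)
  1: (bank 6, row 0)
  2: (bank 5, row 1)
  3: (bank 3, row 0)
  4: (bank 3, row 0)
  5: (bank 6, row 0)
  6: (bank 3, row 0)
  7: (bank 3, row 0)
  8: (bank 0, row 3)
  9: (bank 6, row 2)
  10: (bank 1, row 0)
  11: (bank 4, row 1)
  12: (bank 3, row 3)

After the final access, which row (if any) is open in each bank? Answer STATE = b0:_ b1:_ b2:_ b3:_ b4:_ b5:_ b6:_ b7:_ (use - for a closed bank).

#0 (5,2) E
#1 (6,0) E
#2 (5,1) C  (was 2)
#3 (3,0) E
#4 (3,0) H  (was 0)
#5 (6,0) H  (was 0)
#6 (3,0) H  (was 0)
#7 (3,0) H  (was 0)
#8 (0,3) E
#9 (6,2) C  (was 0)
#10 (1,0) E
#11 (4,1) E
#12 (3,3) C  (was 0)

STATE = b0:3 b1:0 b2:- b3:3 b4:1 b5:1 b6:2 b7:-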